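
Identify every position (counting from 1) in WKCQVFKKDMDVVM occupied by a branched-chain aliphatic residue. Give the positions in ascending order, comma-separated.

5, 12, 13

Valine (V), leucine (L), and isoleucine (I) are the branched-chain amino acids.
Matching residues: V5, V12, V13.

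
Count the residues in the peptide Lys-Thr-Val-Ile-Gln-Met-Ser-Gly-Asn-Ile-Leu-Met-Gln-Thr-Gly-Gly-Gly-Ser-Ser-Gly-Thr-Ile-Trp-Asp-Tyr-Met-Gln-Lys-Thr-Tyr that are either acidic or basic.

Acidic: D, E. Basic: H, K, R.
Acidic residues here: Asp24 (1).
Basic residues here: Lys1, Lys28 (2).
The two groups share no amino acid, so total = 1 + 2 = 3.

3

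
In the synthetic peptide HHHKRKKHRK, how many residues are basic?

10

K, R, and H are the three residues with basic side chains (ε-amine, guanidinium, and imidazole respectively).
Matching residues: H1, H2, H3, K4, R5, K6, K7, H8, R9, K10.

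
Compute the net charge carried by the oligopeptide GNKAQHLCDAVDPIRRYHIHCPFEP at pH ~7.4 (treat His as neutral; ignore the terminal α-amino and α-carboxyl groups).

Near pH 7.4, K and R contribute +1 each, D and E contribute −1 each, and every other side chain (His included, as stated) is uncharged.
Positive (K, R): K3, R15, R16 → +3.
Negative (D, E): D9, D12, E24 → −3.
Net charge = (+3) + (−3) = 0.

0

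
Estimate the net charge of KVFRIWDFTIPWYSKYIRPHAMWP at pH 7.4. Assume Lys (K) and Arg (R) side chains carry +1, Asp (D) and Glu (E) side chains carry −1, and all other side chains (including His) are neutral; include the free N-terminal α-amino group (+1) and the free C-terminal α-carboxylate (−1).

Positive (K, R): K1, R4, K15, R18 → +4.
Negative (D, E): D7 → −1.
The N-terminus (+1) and C-terminus (−1) cancel.
Net charge = (+4) + (−1) = +3.

+3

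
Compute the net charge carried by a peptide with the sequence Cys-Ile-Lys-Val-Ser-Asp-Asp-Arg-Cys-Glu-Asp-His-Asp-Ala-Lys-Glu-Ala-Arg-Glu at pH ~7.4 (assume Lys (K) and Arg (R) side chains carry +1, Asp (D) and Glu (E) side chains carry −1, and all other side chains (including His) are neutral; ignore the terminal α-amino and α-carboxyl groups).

Positive (K, R): Lys3, Arg8, Lys15, Arg18 → +4.
Negative (D, E): Asp6, Asp7, Glu10, Asp11, Asp13, Glu16, Glu19 → −7.
Net charge = (+4) + (−7) = −3.

-3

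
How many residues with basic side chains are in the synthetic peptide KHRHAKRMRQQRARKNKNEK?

Lysine (K), arginine (R), and histidine (H) have basic, nitrogen-containing side chains.
Matching residues: K1, H2, R3, H4, K6, R7, R9, R12, R14, K15, K17, K20.

12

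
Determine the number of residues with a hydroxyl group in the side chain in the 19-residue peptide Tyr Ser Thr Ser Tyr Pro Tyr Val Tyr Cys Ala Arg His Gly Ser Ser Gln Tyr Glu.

Serine (S), threonine (T), and tyrosine (Y) each carry a hydroxyl group on the side chain.
Matching residues: Tyr1, Ser2, Thr3, Ser4, Tyr5, Tyr7, Tyr9, Ser15, Ser16, Tyr18.

10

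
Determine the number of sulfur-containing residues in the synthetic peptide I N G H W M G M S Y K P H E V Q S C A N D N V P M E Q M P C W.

6

Only Cys (C) and Met (M) have a sulfur atom in the side chain.
Matching residues: M6, M8, C18, M25, M28, C30.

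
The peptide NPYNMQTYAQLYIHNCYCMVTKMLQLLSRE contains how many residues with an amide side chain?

Only N (asparagine) and Q (glutamine) carry a side-chain carboxamide.
Matching residues: N1, N4, Q6, Q10, N15, Q25.

6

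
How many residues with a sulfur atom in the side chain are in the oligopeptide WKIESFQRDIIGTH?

0

Cysteine (C, thiol) and methionine (M, thioether) are the two sulfur-containing amino acids.
None of the 14 residues belong to this group.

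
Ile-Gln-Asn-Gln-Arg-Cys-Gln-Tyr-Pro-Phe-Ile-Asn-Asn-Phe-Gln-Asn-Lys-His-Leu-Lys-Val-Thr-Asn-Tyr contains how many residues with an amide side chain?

9

The amide-side-chain residues are Asn (N) and Gln (Q).
Matching residues: Gln2, Asn3, Gln4, Gln7, Asn12, Asn13, Gln15, Asn16, Asn23.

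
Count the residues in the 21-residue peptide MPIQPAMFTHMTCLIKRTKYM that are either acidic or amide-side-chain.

1

Acidic: D, E. Amide-side-chain: N, Q.
Acidic residues here: none (0).
Amide-side-chain residues here: Q4 (1).
The two groups share no amino acid, so total = 0 + 1 = 1.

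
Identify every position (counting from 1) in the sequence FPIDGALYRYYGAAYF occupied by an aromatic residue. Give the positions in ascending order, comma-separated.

The aromatic amino acids are Phe (F, benzyl), Trp (W, indole), and Tyr (Y, phenol).
Matching residues: F1, Y8, Y10, Y11, Y15, F16.

1, 8, 10, 11, 15, 16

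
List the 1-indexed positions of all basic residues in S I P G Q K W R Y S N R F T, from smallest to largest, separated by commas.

6, 8, 12

The basic amino acids are Lys (K), Arg (R), and His (H).
Matching residues: K6, R8, R12.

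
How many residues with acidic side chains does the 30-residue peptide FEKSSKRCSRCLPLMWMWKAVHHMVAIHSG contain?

The acidic residues are Asp (D) and Glu (E), whose side chains end in a carboxylate group.
Matching residues: E2.

1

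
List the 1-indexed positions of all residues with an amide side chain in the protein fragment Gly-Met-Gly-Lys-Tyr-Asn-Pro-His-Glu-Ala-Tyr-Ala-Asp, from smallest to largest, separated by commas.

Only N (asparagine) and Q (glutamine) carry a side-chain carboxamide.
Matching residues: Asn6.

6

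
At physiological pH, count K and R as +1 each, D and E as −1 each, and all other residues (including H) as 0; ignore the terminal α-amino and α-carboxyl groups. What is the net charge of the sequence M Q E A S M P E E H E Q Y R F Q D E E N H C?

Positive (K, R): R14 → +1.
Negative (D, E): E3, E8, E9, E11, D17, E18, E19 → −7.
Net charge = (+1) + (−7) = −6.

-6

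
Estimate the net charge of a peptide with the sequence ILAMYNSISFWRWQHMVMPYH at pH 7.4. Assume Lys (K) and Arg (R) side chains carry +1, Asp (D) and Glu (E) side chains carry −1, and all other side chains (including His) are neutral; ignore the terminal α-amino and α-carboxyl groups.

+1

Positive (K, R): R12 → +1.
Negative (D, E): none → −0.
Net charge = (+1) + (−0) = +1.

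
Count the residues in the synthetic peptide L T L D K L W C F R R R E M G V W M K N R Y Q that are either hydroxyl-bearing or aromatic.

5

Hydroxyl-bearing: S, T, Y. Aromatic: F, W, Y.
Hydroxyl-bearing residues here: T2, Y22 (2).
Aromatic residues here: W7, F9, W17, Y22 (4).
Y is in both groups, so the 1 Y residue must not be double-counted.
Total = 2 + 4 − 1 = 5.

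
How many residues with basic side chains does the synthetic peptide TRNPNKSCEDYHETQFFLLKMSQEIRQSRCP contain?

The basic amino acids are Lys (K), Arg (R), and His (H).
Matching residues: R2, K6, H12, K20, R26, R29.

6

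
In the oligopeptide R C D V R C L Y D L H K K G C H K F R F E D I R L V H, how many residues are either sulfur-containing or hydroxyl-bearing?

Sulfur-containing: C, M. Hydroxyl-bearing: S, T, Y.
Sulfur-containing residues here: C2, C6, C15 (3).
Hydroxyl-bearing residues here: Y8 (1).
The two groups share no amino acid, so total = 3 + 1 = 4.

4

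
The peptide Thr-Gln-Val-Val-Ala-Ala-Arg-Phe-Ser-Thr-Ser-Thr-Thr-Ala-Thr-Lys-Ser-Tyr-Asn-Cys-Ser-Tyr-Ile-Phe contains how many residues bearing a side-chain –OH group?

11

S, T, and Y are the three residues with a side-chain hydroxyl.
Matching residues: Thr1, Ser9, Thr10, Ser11, Thr12, Thr13, Thr15, Ser17, Tyr18, Ser21, Tyr22.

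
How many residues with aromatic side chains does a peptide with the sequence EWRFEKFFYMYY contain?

F, W, and Y each carry an aromatic ring on the side chain.
Matching residues: W2, F4, F7, F8, Y9, Y11, Y12.

7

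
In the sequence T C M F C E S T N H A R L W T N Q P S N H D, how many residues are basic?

3

Lysine (K), arginine (R), and histidine (H) have basic, nitrogen-containing side chains.
Matching residues: H10, R12, H21.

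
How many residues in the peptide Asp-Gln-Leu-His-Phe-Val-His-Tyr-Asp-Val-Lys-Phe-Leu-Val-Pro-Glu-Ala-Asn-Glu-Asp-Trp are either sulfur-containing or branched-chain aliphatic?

5

Sulfur-containing: C, M. Branched-chain aliphatic: I, L, V.
Sulfur-containing residues here: none (0).
Branched-chain aliphatic residues here: Leu3, Val6, Val10, Leu13, Val14 (5).
The two groups share no amino acid, so total = 0 + 5 = 5.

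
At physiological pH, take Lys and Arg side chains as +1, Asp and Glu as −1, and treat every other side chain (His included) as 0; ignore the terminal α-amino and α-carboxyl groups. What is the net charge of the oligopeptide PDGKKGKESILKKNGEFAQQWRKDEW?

Positive (K, R): K4, K5, K7, K12, K13, R22, K23 → +7.
Negative (D, E): D2, E8, E16, D24, E25 → −5.
Net charge = (+7) + (−5) = +2.

+2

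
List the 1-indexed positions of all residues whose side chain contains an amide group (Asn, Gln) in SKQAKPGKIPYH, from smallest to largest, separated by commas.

Matching residues: Q3.

3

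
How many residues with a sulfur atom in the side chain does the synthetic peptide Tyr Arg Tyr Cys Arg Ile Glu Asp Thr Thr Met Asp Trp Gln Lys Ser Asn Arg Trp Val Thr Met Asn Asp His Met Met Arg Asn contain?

5

The sulfur-bearing residues are cysteine (–SH) and methionine (–S–CH₃).
Matching residues: Cys4, Met11, Met22, Met26, Met27.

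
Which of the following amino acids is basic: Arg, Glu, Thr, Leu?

K, R, and H are the three residues with basic side chains (ε-amine, guanidinium, and imidazole respectively).
Of the listed options, only Arg belongs to this group.

Arg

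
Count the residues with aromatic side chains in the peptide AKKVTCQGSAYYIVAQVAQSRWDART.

3

The aromatic amino acids are Phe (F, benzyl), Trp (W, indole), and Tyr (Y, phenol).
Matching residues: Y11, Y12, W22.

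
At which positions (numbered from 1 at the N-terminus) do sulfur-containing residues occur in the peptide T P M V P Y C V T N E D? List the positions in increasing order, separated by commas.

Only Cys (C) and Met (M) have a sulfur atom in the side chain.
Matching residues: M3, C7.

3, 7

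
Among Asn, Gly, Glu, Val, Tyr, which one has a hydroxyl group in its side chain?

S, T, and Y are the three residues with a side-chain hydroxyl.
Of the listed options, only Tyr belongs to this group.

Tyr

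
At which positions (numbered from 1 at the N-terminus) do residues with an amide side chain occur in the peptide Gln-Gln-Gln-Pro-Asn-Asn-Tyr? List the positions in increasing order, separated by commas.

1, 2, 3, 5, 6

Asparagine (N) and glutamine (Q) have uncharged amide side chains.
Matching residues: Gln1, Gln2, Gln3, Asn5, Asn6.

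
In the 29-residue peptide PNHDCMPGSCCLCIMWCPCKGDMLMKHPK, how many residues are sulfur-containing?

10

Cysteine (C, thiol) and methionine (M, thioether) are the two sulfur-containing amino acids.
Matching residues: C5, M6, C10, C11, C13, M15, C17, C19, M23, M25.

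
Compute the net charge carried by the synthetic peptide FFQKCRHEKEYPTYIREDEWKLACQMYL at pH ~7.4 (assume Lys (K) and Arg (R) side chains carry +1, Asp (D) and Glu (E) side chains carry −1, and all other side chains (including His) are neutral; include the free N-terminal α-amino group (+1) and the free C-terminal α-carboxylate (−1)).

0

Positive (K, R): K4, R6, K9, R16, K21 → +5.
Negative (D, E): E8, E10, E17, D18, E19 → −5.
The N-terminus (+1) and C-terminus (−1) cancel.
Net charge = (+5) + (−5) = 0.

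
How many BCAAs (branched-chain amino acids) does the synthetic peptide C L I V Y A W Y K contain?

Valine (V), leucine (L), and isoleucine (I) are the branched-chain amino acids.
Matching residues: L2, I3, V4.

3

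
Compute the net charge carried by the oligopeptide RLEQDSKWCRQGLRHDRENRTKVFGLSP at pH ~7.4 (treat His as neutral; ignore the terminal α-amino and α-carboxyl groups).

+3

Near pH 7.4, K and R contribute +1 each, D and E contribute −1 each, and every other side chain (His included, as stated) is uncharged.
Positive (K, R): R1, K7, R10, R14, R17, R20, K22 → +7.
Negative (D, E): E3, D5, D16, E18 → −4.
Net charge = (+7) + (−4) = +3.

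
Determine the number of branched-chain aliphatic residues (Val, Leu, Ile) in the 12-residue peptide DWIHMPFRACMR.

Matching residues: I3.

1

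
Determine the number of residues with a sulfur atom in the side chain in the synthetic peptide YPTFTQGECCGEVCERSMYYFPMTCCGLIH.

7

Only Cys (C) and Met (M) have a sulfur atom in the side chain.
Matching residues: C9, C10, C14, M18, M23, C25, C26.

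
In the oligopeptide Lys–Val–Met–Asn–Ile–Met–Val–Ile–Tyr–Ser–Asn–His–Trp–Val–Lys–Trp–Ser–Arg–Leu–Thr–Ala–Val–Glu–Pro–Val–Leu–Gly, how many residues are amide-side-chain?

Asparagine (N) and glutamine (Q) have uncharged amide side chains.
Matching residues: Asn4, Asn11.

2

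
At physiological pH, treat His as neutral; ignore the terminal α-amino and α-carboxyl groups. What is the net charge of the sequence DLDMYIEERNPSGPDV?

At pH ~7.4 the Lys and Arg side chains are protonated (+1), the Asp and Glu side chains are deprotonated (−1), and with His taken as neutral all other side chains carry no charge.
Positive (K, R): R9 → +1.
Negative (D, E): D1, D3, E7, E8, D15 → −5.
Net charge = (+1) + (−5) = −4.

-4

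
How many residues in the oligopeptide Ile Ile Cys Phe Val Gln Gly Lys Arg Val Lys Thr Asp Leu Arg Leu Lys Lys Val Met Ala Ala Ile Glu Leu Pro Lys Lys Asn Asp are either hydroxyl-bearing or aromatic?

Hydroxyl-bearing: S, T, Y. Aromatic: F, W, Y.
Hydroxyl-bearing residues here: Thr12 (1).
Aromatic residues here: Phe4 (1).
(Y belongs to both groups, but none appear in this sequence.) Total = 1 + 1 = 2.

2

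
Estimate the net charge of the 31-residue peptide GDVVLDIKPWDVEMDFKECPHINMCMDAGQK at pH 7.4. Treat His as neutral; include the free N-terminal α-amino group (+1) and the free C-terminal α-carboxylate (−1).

-4

Near pH 7.4, K and R contribute +1 each, D and E contribute −1 each, and every other side chain (His included, as stated) is uncharged.
Positive (K, R): K8, K17, K31 → +3.
Negative (D, E): D2, D6, D11, E13, D15, E18, D27 → −7.
The N-terminus (+1) and C-terminus (−1) cancel.
Net charge = (+3) + (−7) = −4.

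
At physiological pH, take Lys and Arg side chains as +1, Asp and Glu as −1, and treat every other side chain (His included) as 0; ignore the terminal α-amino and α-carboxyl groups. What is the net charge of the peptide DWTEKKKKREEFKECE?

0

Positive (K, R): K5, K6, K7, K8, R9, K13 → +6.
Negative (D, E): D1, E4, E10, E11, E14, E16 → −6.
Net charge = (+6) + (−6) = 0.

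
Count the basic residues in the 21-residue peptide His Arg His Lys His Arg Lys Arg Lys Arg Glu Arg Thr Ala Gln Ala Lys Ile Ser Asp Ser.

12

Lysine (K), arginine (R), and histidine (H) have basic, nitrogen-containing side chains.
Matching residues: His1, Arg2, His3, Lys4, His5, Arg6, Lys7, Arg8, Lys9, Arg10, Arg12, Lys17.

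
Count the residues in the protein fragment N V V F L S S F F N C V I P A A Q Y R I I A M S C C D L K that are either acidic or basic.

Acidic: D, E. Basic: H, K, R.
Acidic residues here: D27 (1).
Basic residues here: R19, K29 (2).
The two groups share no amino acid, so total = 1 + 2 = 3.

3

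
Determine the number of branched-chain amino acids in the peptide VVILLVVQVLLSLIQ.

Valine (V), leucine (L), and isoleucine (I) are the branched-chain amino acids.
Matching residues: V1, V2, I3, L4, L5, V6, V7, V9, L10, L11, L13, I14.

12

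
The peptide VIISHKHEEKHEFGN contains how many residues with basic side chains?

5

The basic amino acids are Lys (K), Arg (R), and His (H).
Matching residues: H5, K6, H7, K10, H11.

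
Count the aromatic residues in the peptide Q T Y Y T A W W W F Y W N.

8

The aromatic amino acids are Phe (F, benzyl), Trp (W, indole), and Tyr (Y, phenol).
Matching residues: Y3, Y4, W7, W8, W9, F10, Y11, W12.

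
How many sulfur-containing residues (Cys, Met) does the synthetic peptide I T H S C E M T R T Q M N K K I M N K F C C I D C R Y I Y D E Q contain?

7

Matching residues: C5, M7, M12, M17, C21, C22, C25.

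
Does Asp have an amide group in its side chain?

No

The amide-side-chain residues are Asn (N) and Gln (Q).
Aspartate is not in this group.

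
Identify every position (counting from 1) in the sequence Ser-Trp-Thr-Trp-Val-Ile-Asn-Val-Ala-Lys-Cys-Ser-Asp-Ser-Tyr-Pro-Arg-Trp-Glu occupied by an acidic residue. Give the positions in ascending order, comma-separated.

13, 19

Only D (aspartate) and E (glutamate) carry a side-chain carboxylic acid.
Matching residues: Asp13, Glu19.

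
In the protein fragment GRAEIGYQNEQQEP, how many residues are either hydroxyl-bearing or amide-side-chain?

5

Hydroxyl-bearing: S, T, Y. Amide-side-chain: N, Q.
Hydroxyl-bearing residues here: Y7 (1).
Amide-side-chain residues here: Q8, N9, Q11, Q12 (4).
The two groups share no amino acid, so total = 1 + 4 = 5.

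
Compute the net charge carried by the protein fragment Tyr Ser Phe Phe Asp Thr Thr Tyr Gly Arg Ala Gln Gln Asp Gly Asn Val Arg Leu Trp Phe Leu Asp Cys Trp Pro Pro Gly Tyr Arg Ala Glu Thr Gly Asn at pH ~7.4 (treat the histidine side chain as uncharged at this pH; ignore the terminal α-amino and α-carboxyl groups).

-1

The side chains ionized at physiological pH are Lys/Arg (+1) and Asp/Glu (−1); with His treated as neutral, nothing else contributes.
Positive (K, R): Arg10, Arg18, Arg30 → +3.
Negative (D, E): Asp5, Asp14, Asp23, Glu32 → −4.
Net charge = (+3) + (−4) = −1.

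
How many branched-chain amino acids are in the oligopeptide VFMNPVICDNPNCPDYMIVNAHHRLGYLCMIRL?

Valine (V), leucine (L), and isoleucine (I) are the branched-chain amino acids.
Matching residues: V1, V6, I7, I18, V19, L25, L28, I31, L33.

9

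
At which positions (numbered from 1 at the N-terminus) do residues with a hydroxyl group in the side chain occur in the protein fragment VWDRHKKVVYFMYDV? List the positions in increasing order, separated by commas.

Serine (S), threonine (T), and tyrosine (Y) each carry a hydroxyl group on the side chain.
Matching residues: Y10, Y13.

10, 13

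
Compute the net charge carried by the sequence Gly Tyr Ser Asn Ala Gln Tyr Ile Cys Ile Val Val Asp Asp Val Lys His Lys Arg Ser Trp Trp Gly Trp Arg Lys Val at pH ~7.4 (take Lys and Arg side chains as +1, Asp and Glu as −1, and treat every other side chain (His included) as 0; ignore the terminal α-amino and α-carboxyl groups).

Positive (K, R): Lys16, Lys18, Arg19, Arg25, Lys26 → +5.
Negative (D, E): Asp13, Asp14 → −2.
Net charge = (+5) + (−2) = +3.

+3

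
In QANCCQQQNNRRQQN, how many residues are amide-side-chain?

Asparagine (N) and glutamine (Q) have uncharged amide side chains.
Matching residues: Q1, N3, Q6, Q7, Q8, N9, N10, Q13, Q14, N15.

10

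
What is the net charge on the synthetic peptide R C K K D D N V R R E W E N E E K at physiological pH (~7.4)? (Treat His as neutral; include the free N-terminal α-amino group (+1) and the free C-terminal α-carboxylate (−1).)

0

The side chains ionized at physiological pH are Lys/Arg (+1) and Asp/Glu (−1); with His treated as neutral, nothing else contributes.
Positive (K, R): R1, K3, K4, R9, R10, K17 → +6.
Negative (D, E): D5, D6, E11, E13, E15, E16 → −6.
The N-terminus (+1) and C-terminus (−1) cancel.
Net charge = (+6) + (−6) = 0.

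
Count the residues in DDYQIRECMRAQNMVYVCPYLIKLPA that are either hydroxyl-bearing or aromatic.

Hydroxyl-bearing: S, T, Y. Aromatic: F, W, Y.
Hydroxyl-bearing residues here: Y3, Y16, Y20 (3).
Aromatic residues here: Y3, Y16, Y20 (3).
Y is in both groups, so the 3 Y residues must not be double-counted.
Total = 3 + 3 − 3 = 3.

3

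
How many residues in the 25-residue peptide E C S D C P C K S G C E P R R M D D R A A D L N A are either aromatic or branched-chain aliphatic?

1

Aromatic: F, W, Y. Branched-chain aliphatic: I, L, V.
Aromatic residues here: none (0).
Branched-chain aliphatic residues here: L23 (1).
The two groups share no amino acid, so total = 0 + 1 = 1.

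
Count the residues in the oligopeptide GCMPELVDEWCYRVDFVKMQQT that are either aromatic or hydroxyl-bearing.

Aromatic: F, W, Y. Hydroxyl-bearing: S, T, Y.
Aromatic residues here: W10, Y12, F16 (3).
Hydroxyl-bearing residues here: Y12, T22 (2).
Y is in both groups, so the 1 Y residue must not be double-counted.
Total = 3 + 2 − 1 = 4.

4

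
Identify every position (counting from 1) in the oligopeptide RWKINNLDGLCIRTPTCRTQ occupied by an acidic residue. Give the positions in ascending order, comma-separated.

Matching residues: D8.

8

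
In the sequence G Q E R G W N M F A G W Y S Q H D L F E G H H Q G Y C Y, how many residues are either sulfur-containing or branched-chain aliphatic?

3

Sulfur-containing: C, M. Branched-chain aliphatic: I, L, V.
Sulfur-containing residues here: M8, C27 (2).
Branched-chain aliphatic residues here: L18 (1).
The two groups share no amino acid, so total = 2 + 1 = 3.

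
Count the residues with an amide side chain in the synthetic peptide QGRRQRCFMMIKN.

Only N (asparagine) and Q (glutamine) carry a side-chain carboxamide.
Matching residues: Q1, Q5, N13.

3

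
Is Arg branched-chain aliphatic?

No

Valine (V), leucine (L), and isoleucine (I) are the branched-chain amino acids.
Arginine is not in this group.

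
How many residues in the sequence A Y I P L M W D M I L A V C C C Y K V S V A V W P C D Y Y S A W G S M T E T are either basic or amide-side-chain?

Basic: H, K, R. Amide-side-chain: N, Q.
Basic residues here: K18 (1).
Amide-side-chain residues here: none (0).
The two groups share no amino acid, so total = 1 + 0 = 1.

1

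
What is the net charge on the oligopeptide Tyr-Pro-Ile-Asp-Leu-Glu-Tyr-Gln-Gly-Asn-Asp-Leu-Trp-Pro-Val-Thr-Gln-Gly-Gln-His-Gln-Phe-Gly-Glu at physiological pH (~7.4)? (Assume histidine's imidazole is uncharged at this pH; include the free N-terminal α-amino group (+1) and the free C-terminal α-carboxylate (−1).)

-4

The side chains ionized at physiological pH are Lys/Arg (+1) and Asp/Glu (−1); with His treated as neutral, nothing else contributes.
Positive (K, R): none → +0.
Negative (D, E): Asp4, Glu6, Asp11, Glu24 → −4.
The N-terminus (+1) and C-terminus (−1) cancel.
Net charge = (+0) + (−4) = −4.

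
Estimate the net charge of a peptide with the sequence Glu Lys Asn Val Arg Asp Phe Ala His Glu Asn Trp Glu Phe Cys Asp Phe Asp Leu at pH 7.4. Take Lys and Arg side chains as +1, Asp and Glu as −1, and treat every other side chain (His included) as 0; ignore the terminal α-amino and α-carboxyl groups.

Positive (K, R): Lys2, Arg5 → +2.
Negative (D, E): Glu1, Asp6, Glu10, Glu13, Asp16, Asp18 → −6.
Net charge = (+2) + (−6) = −4.

-4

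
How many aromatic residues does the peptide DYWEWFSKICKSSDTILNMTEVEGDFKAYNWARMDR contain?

7

F, W, and Y each carry an aromatic ring on the side chain.
Matching residues: Y2, W3, W5, F6, F26, Y29, W31.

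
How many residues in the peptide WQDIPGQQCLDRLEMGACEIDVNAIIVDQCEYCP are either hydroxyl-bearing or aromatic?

2

Hydroxyl-bearing: S, T, Y. Aromatic: F, W, Y.
Hydroxyl-bearing residues here: Y32 (1).
Aromatic residues here: W1, Y32 (2).
Y is in both groups, so the 1 Y residue must not be double-counted.
Total = 1 + 2 − 1 = 2.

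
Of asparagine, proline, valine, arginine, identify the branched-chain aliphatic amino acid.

Valine (V), leucine (L), and isoleucine (I) are the branched-chain amino acids.
Of the listed options, only valine belongs to this group.

valine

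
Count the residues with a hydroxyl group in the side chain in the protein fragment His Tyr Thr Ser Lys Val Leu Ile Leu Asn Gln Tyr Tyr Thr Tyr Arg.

Serine (S), threonine (T), and tyrosine (Y) each carry a hydroxyl group on the side chain.
Matching residues: Tyr2, Thr3, Ser4, Tyr12, Tyr13, Thr14, Tyr15.

7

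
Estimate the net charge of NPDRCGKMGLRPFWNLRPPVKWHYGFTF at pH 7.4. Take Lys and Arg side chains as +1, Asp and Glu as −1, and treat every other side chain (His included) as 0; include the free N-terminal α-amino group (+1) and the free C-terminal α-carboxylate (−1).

Positive (K, R): R4, K7, R11, R17, K21 → +5.
Negative (D, E): D3 → −1.
The N-terminus (+1) and C-terminus (−1) cancel.
Net charge = (+5) + (−1) = +4.

+4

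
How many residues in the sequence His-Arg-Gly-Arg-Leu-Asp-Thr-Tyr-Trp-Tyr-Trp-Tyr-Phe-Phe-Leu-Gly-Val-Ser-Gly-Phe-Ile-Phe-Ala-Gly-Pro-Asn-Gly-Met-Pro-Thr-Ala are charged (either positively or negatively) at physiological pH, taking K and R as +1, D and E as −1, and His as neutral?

3

Charged side chains at pH ~7.4: K, R (positive); D, E (negative).
Matching residues: Arg2, Arg4, Asp6.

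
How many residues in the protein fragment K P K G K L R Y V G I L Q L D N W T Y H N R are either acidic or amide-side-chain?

4

Acidic: D, E. Amide-side-chain: N, Q.
Acidic residues here: D15 (1).
Amide-side-chain residues here: Q13, N16, N21 (3).
The two groups share no amino acid, so total = 1 + 3 = 4.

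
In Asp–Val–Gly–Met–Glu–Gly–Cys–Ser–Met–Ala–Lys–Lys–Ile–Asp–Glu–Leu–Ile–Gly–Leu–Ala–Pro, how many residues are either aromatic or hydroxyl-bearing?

1

Aromatic: F, W, Y. Hydroxyl-bearing: S, T, Y.
Aromatic residues here: none (0).
Hydroxyl-bearing residues here: Ser8 (1).
(Y belongs to both groups, but none appear in this sequence.) Total = 0 + 1 = 1.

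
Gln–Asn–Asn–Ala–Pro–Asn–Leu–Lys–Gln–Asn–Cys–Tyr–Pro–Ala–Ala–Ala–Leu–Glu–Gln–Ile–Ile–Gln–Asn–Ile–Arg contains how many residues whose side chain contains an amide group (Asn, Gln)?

Matching residues: Gln1, Asn2, Asn3, Asn6, Gln9, Asn10, Gln19, Gln22, Asn23.

9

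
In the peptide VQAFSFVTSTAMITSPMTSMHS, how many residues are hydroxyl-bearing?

S, T, and Y are the three residues with a side-chain hydroxyl.
Matching residues: S5, T8, S9, T10, T14, S15, T18, S19, S22.

9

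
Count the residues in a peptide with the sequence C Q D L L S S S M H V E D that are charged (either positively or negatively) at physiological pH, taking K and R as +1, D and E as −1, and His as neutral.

3

Charged side chains at pH ~7.4: K, R (positive); D, E (negative).
Matching residues: D3, E12, D13.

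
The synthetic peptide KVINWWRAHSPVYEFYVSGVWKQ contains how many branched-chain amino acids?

V, L, and I make up the branched-chain aliphatic group.
Matching residues: V2, I3, V12, V17, V20.

5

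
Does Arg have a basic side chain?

The basic amino acids are Lys (K), Arg (R), and His (H).
Arginine is in this group.

Yes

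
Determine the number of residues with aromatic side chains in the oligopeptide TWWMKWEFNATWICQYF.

7

The aromatic amino acids are Phe (F, benzyl), Trp (W, indole), and Tyr (Y, phenol).
Matching residues: W2, W3, W6, F8, W12, Y16, F17.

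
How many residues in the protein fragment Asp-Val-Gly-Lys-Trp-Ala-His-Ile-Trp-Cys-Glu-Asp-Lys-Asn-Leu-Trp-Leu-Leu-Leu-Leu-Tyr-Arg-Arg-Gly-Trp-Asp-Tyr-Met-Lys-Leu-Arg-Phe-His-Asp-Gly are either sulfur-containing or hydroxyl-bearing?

Sulfur-containing: C, M. Hydroxyl-bearing: S, T, Y.
Sulfur-containing residues here: Cys10, Met28 (2).
Hydroxyl-bearing residues here: Tyr21, Tyr27 (2).
The two groups share no amino acid, so total = 2 + 2 = 4.

4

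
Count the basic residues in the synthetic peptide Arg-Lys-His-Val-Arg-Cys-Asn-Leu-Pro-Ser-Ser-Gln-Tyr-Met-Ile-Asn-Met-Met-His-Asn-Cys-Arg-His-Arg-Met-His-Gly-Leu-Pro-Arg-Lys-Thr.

11

The basic amino acids are Lys (K), Arg (R), and His (H).
Matching residues: Arg1, Lys2, His3, Arg5, His19, Arg22, His23, Arg24, His26, Arg30, Lys31.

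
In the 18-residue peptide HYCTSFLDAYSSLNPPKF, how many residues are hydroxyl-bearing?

Serine (S), threonine (T), and tyrosine (Y) each carry a hydroxyl group on the side chain.
Matching residues: Y2, T4, S5, Y10, S11, S12.

6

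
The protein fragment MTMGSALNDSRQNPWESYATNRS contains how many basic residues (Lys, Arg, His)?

Matching residues: R11, R22.

2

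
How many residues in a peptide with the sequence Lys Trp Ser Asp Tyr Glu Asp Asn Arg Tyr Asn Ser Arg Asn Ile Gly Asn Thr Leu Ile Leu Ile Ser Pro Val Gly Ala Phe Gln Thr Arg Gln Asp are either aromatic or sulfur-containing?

4

Aromatic: F, W, Y. Sulfur-containing: C, M.
Aromatic residues here: Trp2, Tyr5, Tyr10, Phe28 (4).
Sulfur-containing residues here: none (0).
The two groups share no amino acid, so total = 4 + 0 = 4.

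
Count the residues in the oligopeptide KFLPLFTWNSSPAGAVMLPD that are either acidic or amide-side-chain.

2

Acidic: D, E. Amide-side-chain: N, Q.
Acidic residues here: D20 (1).
Amide-side-chain residues here: N9 (1).
The two groups share no amino acid, so total = 1 + 1 = 2.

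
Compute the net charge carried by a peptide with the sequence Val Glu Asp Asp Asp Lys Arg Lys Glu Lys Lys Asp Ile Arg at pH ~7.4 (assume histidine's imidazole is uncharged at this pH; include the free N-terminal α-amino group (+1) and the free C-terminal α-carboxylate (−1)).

0

At pH ~7.4 the Lys and Arg side chains are protonated (+1), the Asp and Glu side chains are deprotonated (−1), and with His taken as neutral all other side chains carry no charge.
Positive (K, R): Lys6, Arg7, Lys8, Lys10, Lys11, Arg14 → +6.
Negative (D, E): Glu2, Asp3, Asp4, Asp5, Glu9, Asp12 → −6.
The N-terminus (+1) and C-terminus (−1) cancel.
Net charge = (+6) + (−6) = 0.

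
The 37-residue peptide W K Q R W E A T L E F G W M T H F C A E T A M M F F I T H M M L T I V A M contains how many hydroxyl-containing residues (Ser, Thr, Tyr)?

5

Matching residues: T8, T15, T21, T28, T33.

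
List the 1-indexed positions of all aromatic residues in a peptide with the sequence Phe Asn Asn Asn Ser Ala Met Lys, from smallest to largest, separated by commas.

1

Phenylalanine (F), tryptophan (W), and tyrosine (Y) have aromatic ring side chains.
Matching residues: Phe1.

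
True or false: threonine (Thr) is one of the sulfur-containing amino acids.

The sulfur-bearing residues are cysteine (–SH) and methionine (–S–CH₃).
Threonine is not in this group.

False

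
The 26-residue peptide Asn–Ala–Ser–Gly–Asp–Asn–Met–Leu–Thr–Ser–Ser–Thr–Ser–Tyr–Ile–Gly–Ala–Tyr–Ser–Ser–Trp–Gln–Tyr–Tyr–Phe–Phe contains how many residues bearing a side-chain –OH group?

S, T, and Y are the three residues with a side-chain hydroxyl.
Matching residues: Ser3, Thr9, Ser10, Ser11, Thr12, Ser13, Tyr14, Tyr18, Ser19, Ser20, Tyr23, Tyr24.

12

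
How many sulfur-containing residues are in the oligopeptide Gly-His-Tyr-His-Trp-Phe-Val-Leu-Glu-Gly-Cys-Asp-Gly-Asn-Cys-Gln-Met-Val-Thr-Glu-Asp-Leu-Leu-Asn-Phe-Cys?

The sulfur-bearing residues are cysteine (–SH) and methionine (–S–CH₃).
Matching residues: Cys11, Cys15, Met17, Cys26.

4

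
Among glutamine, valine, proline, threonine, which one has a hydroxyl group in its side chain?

S, T, and Y are the three residues with a side-chain hydroxyl.
Of the listed options, only threonine belongs to this group.

threonine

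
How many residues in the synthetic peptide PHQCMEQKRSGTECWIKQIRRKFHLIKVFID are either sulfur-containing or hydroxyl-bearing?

5

Sulfur-containing: C, M. Hydroxyl-bearing: S, T, Y.
Sulfur-containing residues here: C4, M5, C14 (3).
Hydroxyl-bearing residues here: S10, T12 (2).
The two groups share no amino acid, so total = 3 + 2 = 5.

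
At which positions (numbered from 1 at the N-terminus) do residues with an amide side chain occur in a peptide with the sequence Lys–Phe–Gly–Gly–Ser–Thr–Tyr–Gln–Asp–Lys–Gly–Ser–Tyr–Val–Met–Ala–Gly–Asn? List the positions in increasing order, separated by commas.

8, 18

Only N (asparagine) and Q (glutamine) carry a side-chain carboxamide.
Matching residues: Gln8, Asn18.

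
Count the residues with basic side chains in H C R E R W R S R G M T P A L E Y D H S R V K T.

8

K, R, and H are the three residues with basic side chains (ε-amine, guanidinium, and imidazole respectively).
Matching residues: H1, R3, R5, R7, R9, H19, R21, K23.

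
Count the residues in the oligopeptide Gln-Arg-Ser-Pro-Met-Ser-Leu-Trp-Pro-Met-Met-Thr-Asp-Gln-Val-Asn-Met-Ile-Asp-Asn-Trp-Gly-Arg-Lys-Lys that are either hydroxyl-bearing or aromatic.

Hydroxyl-bearing: S, T, Y. Aromatic: F, W, Y.
Hydroxyl-bearing residues here: Ser3, Ser6, Thr12 (3).
Aromatic residues here: Trp8, Trp21 (2).
(Y belongs to both groups, but none appear in this sequence.) Total = 3 + 2 = 5.

5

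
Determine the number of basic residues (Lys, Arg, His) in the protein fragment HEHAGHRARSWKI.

6

Matching residues: H1, H3, H6, R7, R9, K12.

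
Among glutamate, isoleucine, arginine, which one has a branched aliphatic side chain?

isoleucine

V, L, and I make up the branched-chain aliphatic group.
Of the listed options, only isoleucine belongs to this group.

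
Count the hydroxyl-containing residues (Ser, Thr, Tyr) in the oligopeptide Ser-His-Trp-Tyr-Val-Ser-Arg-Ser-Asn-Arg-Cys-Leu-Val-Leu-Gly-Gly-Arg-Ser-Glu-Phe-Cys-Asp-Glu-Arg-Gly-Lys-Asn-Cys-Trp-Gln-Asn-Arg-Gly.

Matching residues: Ser1, Tyr4, Ser6, Ser8, Ser18.

5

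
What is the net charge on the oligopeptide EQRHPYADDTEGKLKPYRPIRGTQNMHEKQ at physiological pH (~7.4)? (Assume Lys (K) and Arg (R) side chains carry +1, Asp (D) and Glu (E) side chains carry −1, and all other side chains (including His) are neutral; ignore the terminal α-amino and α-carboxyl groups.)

Positive (K, R): R3, K13, K15, R18, R21, K29 → +6.
Negative (D, E): E1, D8, D9, E11, E28 → −5.
Net charge = (+6) + (−5) = +1.

+1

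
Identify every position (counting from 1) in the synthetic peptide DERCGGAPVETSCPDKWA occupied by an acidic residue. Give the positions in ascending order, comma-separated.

1, 2, 10, 15

Matching residues: D1, E2, E10, D15.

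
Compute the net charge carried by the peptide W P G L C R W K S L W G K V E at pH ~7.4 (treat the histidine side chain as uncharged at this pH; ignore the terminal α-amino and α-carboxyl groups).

Near pH 7.4, K and R contribute +1 each, D and E contribute −1 each, and every other side chain (His included, as stated) is uncharged.
Positive (K, R): R6, K8, K13 → +3.
Negative (D, E): E15 → −1.
Net charge = (+3) + (−1) = +2.

+2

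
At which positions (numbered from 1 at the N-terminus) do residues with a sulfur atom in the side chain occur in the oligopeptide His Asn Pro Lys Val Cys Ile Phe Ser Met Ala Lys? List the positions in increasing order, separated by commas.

Cysteine (C, thiol) and methionine (M, thioether) are the two sulfur-containing amino acids.
Matching residues: Cys6, Met10.

6, 10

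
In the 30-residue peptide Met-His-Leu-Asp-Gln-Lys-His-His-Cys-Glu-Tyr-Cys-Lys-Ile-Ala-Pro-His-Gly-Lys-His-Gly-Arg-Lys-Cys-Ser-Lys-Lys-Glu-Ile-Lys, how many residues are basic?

13

Lysine (K), arginine (R), and histidine (H) have basic, nitrogen-containing side chains.
Matching residues: His2, Lys6, His7, His8, Lys13, His17, Lys19, His20, Arg22, Lys23, Lys26, Lys27, Lys30.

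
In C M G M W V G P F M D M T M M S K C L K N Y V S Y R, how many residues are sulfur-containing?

The sulfur-bearing residues are cysteine (–SH) and methionine (–S–CH₃).
Matching residues: C1, M2, M4, M10, M12, M14, M15, C18.

8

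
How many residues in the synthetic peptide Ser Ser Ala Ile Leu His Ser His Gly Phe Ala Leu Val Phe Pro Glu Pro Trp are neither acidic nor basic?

Acidic: D, E. Basic: K, R, H. All other residues are neither.
Matching residues: Ser1, Ser2, Ala3, Ile4, Leu5, Ser7, Gly9, Phe10, Ala11, Leu12, Val13, Phe14, Pro15, Pro17, Trp18.

15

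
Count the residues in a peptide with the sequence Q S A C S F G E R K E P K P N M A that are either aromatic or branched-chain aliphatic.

Aromatic: F, W, Y. Branched-chain aliphatic: I, L, V.
Aromatic residues here: F6 (1).
Branched-chain aliphatic residues here: none (0).
The two groups share no amino acid, so total = 1 + 0 = 1.

1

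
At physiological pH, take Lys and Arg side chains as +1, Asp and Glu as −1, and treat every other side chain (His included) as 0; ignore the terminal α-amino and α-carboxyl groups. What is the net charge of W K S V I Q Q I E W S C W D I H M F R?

0

Positive (K, R): K2, R19 → +2.
Negative (D, E): E9, D14 → −2.
Net charge = (+2) + (−2) = 0.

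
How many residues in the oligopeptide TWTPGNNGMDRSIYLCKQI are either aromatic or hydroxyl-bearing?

5

Aromatic: F, W, Y. Hydroxyl-bearing: S, T, Y.
Aromatic residues here: W2, Y14 (2).
Hydroxyl-bearing residues here: T1, T3, S12, Y14 (4).
Y is in both groups, so the 1 Y residue must not be double-counted.
Total = 2 + 4 − 1 = 5.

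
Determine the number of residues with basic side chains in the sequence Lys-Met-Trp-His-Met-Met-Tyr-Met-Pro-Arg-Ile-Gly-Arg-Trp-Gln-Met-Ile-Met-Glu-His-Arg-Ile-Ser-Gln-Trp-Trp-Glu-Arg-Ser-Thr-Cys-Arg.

K, R, and H are the three residues with basic side chains (ε-amine, guanidinium, and imidazole respectively).
Matching residues: Lys1, His4, Arg10, Arg13, His20, Arg21, Arg28, Arg32.

8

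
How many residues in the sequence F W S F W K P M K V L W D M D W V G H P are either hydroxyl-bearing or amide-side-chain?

1

Hydroxyl-bearing: S, T, Y. Amide-side-chain: N, Q.
Hydroxyl-bearing residues here: S3 (1).
Amide-side-chain residues here: none (0).
The two groups share no amino acid, so total = 1 + 0 = 1.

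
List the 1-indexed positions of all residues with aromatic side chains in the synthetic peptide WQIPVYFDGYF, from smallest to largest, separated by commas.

F, W, and Y each carry an aromatic ring on the side chain.
Matching residues: W1, Y6, F7, Y10, F11.

1, 6, 7, 10, 11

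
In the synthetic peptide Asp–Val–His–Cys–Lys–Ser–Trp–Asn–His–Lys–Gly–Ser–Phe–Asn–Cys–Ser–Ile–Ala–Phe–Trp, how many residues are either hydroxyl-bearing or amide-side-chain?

Hydroxyl-bearing: S, T, Y. Amide-side-chain: N, Q.
Hydroxyl-bearing residues here: Ser6, Ser12, Ser16 (3).
Amide-side-chain residues here: Asn8, Asn14 (2).
The two groups share no amino acid, so total = 3 + 2 = 5.

5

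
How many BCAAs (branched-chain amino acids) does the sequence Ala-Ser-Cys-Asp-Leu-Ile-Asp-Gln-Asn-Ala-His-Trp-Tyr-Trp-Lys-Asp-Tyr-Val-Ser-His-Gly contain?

3

V, L, and I make up the branched-chain aliphatic group.
Matching residues: Leu5, Ile6, Val18.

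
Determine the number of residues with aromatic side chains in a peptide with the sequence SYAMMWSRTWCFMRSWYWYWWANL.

Phenylalanine (F), tryptophan (W), and tyrosine (Y) have aromatic ring side chains.
Matching residues: Y2, W6, W10, F12, W16, Y17, W18, Y19, W20, W21.

10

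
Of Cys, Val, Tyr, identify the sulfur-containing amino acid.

Cys

Cysteine (C, thiol) and methionine (M, thioether) are the two sulfur-containing amino acids.
Of the listed options, only Cys belongs to this group.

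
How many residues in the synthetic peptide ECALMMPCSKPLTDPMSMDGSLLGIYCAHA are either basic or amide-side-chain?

2

Basic: H, K, R. Amide-side-chain: N, Q.
Basic residues here: K10, H29 (2).
Amide-side-chain residues here: none (0).
The two groups share no amino acid, so total = 2 + 0 = 2.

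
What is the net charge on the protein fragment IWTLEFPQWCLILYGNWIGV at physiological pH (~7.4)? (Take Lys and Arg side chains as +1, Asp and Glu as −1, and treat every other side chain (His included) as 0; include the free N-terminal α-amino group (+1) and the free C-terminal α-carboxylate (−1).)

-1

Positive (K, R): none → +0.
Negative (D, E): E5 → −1.
The N-terminus (+1) and C-terminus (−1) cancel.
Net charge = (+0) + (−1) = −1.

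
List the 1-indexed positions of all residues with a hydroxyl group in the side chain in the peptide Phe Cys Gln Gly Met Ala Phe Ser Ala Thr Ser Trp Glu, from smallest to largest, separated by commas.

The –OH-bearing residues are Ser, Thr (aliphatic alcohols), and Tyr (phenol).
Matching residues: Ser8, Thr10, Ser11.

8, 10, 11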